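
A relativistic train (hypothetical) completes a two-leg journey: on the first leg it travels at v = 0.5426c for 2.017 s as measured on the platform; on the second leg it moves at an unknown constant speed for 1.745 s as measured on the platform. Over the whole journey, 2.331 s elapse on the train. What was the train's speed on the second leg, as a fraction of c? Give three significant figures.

β = 0.931

Leg 1: γ = 1/√(1 − 0.5426²) = 1/√0.7056 = 1.190; τ_1 = 2.017/1.190 = 1.694 s.
Leg 2: speed unknown; τ_2 = 1.745/γ_2.
Total proper time: 1.694 + τ_2 = 2.331, so τ_2 = 2.331 − 1.694 = 0.6367 s.
γ_2 = 1.745/0.6367 = 2.741; β = √(1 − 1/γ²) = √0.8669.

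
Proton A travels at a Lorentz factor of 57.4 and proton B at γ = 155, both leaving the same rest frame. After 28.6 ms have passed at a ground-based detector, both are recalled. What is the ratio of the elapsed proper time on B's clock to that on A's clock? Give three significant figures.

τ_B/τ_A = 0.370

A: γ = 57.4. B: γ = 155.
τ_A/τ_B = γ_B/γ_A = 155.0/57.40 = 2.700, so τ_B/τ_A = 0.3703.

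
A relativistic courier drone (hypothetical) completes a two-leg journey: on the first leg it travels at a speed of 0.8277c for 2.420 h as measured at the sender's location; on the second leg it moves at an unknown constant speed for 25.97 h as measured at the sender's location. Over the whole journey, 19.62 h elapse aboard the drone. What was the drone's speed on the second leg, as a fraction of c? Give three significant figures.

Leg 1: γ = 1/√(1 − 0.8277²) = 1/√0.3149 = 1.782; τ_1 = 2.420/1.782 = 1.358 h.
Leg 2: speed unknown; τ_2 = 25.97/γ_2.
Total proper time: 1.358 + τ_2 = 19.62, so τ_2 = 19.62 − 1.358 = 18.26 h.
γ_2 = 25.97/18.26 = 1.422; β = √(1 − 1/γ²) = √0.5055.

β = 0.711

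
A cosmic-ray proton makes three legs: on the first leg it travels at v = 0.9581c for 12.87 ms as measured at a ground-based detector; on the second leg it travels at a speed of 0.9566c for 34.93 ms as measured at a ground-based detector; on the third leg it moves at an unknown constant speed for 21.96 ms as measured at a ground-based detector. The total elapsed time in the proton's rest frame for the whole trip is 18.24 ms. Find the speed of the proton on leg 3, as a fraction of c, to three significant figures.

β = 0.980

Leg 1: γ = 1/√(1 − 0.9581²) = 1/√0.08204 = 3.491; τ_1 = 12.87/3.491 = 3.686 ms.
Leg 2: γ = 1/√(1 − 0.9566²) = 1/√0.08492 = 3.432; τ_2 = 34.93/3.432 = 10.18 ms.
Leg 3: speed unknown; τ_3 = 21.96/γ_3.
Total proper time: 3.686 + 10.18 + τ_3 = 18.24, so τ_3 = 18.24 − 13.87 = 4.375 ms.
γ_3 = 21.96/4.375 = 5.020; β = √(1 − 1/γ²) = √0.9603.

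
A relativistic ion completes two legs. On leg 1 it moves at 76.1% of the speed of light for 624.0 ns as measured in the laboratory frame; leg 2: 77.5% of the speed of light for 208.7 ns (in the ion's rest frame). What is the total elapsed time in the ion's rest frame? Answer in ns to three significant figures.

τ = 614 ns

Leg 1: β = 0.761; γ = 1/√(1 − 0.761²) = 1/√0.4209 = 1.541; τ_1 = 624.0/1.541 = 404.8 ns.
Leg 2: 208.7 ns is already measured in the ion's rest frame.
Total: 404.8 + 208.7 ns.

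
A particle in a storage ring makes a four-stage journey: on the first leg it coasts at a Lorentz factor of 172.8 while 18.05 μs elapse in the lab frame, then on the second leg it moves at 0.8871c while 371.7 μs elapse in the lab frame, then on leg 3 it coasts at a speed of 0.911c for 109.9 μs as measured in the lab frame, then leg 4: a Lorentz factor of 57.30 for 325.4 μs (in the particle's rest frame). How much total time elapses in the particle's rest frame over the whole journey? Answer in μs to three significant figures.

τ = 542 μs

Leg 1: γ = 172.8; τ_1 = 18.05/172.8 = 0.1045 μs.
Leg 2: γ = 1/√(1 − 0.8871²) = 1/√0.2131 = 2.166; τ_2 = 371.7/2.166 = 171.6 μs.
Leg 3: γ = 1/√(1 − 0.911²) = 1/√0.1701 = 2.425; τ_3 = 109.9/2.425 = 45.32 μs.
Leg 4: 325.4 μs is already measured in the particle's rest frame.
Total: 0.1045 + 171.6 + 45.32 + 325.4 μs.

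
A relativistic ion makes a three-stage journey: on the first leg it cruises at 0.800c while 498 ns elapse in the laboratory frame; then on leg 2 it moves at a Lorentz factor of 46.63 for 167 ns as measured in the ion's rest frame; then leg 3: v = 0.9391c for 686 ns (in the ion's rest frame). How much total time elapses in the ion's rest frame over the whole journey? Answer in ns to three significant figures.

τ = 1150 ns

Leg 1: γ = 1/√(1 − 0.800²) = 5/3 ≈ 1.667; τ_1 = 498/1.667 = 298.8 ns.
Leg 2: 167 ns is already measured in the ion's rest frame.
Leg 3: 686 ns is already measured in the ion's rest frame.
Total: 298.8 + 167.0 + 686.0 ns.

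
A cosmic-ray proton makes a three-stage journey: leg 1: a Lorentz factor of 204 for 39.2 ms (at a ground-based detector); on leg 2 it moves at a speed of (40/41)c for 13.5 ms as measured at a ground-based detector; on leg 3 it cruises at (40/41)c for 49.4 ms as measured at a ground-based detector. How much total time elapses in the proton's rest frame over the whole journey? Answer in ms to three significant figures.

τ = 14.0 ms

Leg 1: γ = 204; τ_1 = 39.2/204.0 = 0.1922 ms.
Leg 2: γ = 1/√(1 − (40/41)²) = 41/9 ≈ 4.556; τ_2 = 13.5/4.556 = 2.963 ms.
Leg 3: γ = 1/√(1 − (40/41)²) = 41/9 ≈ 4.556; τ_3 = 49.4/4.556 = 10.84 ms.
Total: 0.1922 + 2.963 + 10.84 ms.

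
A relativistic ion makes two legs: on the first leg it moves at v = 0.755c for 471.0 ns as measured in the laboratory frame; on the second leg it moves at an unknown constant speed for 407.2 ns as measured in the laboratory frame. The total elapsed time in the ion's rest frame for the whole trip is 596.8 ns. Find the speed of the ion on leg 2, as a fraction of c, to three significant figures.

Leg 1: γ = 1/√(1 − 0.755²) = 1/√0.4300 = 1.525; τ_1 = 471.0/1.525 = 308.8 ns.
Leg 2: speed unknown; τ_2 = 407.2/γ_2.
Total proper time: 308.8 + τ_2 = 596.8, so τ_2 = 596.8 − 308.8 = 288.0 ns.
γ_2 = 407.2/288.0 = 1.414; β = √(1 − 1/γ²) = √0.4999.

β = 0.707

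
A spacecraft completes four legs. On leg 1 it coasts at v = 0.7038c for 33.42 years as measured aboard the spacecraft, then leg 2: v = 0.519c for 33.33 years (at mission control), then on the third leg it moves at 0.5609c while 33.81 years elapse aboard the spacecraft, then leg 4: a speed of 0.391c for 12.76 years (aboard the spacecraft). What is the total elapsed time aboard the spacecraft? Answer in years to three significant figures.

τ = 108 years

Leg 1: 33.42 years is already measured aboard the spacecraft.
Leg 2: γ = 1/√(1 − 0.519²) = 1/√0.7306 = 1.170; τ_2 = 33.33/1.170 = 28.49 years.
Leg 3: 33.81 years is already measured aboard the spacecraft.
Leg 4: 12.76 years is already measured aboard the spacecraft.
Total: 33.42 + 28.49 + 33.81 + 12.76 years.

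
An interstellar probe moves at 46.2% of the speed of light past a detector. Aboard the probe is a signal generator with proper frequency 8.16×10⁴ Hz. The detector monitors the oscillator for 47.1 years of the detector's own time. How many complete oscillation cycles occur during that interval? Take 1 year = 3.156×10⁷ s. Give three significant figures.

β = 0.462; γ = 1/√(1 − 0.462²) = 1/√0.7866 = 1.128
During 47.1 years of lab time, the oscillator's proper time advances by τ = Δt/γ = 47.1/1.128 = 41.77 years = 1.318×10⁹ s.
N = f × τ = 8.16×10⁴ × 1.318×10⁹ = 1.076×10¹⁴.

N = 1.08×10¹⁴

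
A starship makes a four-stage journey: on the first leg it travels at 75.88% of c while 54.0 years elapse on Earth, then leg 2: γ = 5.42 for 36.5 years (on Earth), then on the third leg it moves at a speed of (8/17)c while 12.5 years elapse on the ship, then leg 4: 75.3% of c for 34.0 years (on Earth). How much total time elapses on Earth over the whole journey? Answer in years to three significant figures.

Leg 1: 54.0 years is already measured on Earth.
Leg 2: 36.5 years is already measured on Earth.
Leg 3: γ = 1/√(1 − (8/17)²) = 17/15 ≈ 1.133; Δt_3 = 1.133 × 12.5 = 14.17 years.
Leg 4: 34.0 years is already measured on Earth.
Total: 54.00 + 36.50 + 14.17 + 34.00 years.

Δt = 139 years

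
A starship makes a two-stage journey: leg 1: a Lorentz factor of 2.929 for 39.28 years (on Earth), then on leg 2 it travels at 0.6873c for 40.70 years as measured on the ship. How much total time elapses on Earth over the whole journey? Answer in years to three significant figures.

Leg 1: 39.28 years is already measured on Earth.
Leg 2: γ = 1/√(1 − 0.6873²) = 1/√0.5276 = 1.377; Δt_2 = 1.377 × 40.70 = 56.03 years.
Total: 39.28 + 56.03 years.

Δt = 95.3 years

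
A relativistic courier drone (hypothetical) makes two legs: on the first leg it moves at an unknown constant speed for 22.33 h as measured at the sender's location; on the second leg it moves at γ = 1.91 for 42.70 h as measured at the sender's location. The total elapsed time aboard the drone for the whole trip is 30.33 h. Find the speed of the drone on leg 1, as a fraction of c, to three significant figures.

Leg 1: speed unknown; τ_1 = 22.33/γ_1.
Leg 2: γ = 1.91; τ_2 = 42.70/1.910 = 22.36 h.
Total proper time: τ_1 + 22.36 = 30.33, so τ_1 = 30.33 − 22.36 = 7.974 h.
γ_1 = 22.33/7.974 = 2.800; β = √(1 − 1/γ²) = √0.8725.

β = 0.934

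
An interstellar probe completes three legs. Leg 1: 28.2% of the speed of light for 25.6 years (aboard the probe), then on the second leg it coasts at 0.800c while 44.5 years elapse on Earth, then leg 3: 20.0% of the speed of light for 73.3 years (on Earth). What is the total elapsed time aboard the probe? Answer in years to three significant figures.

Leg 1: 25.6 years is already measured aboard the probe.
Leg 2: γ = 1/√(1 − 0.800²) = 5/3 ≈ 1.667; τ_2 = 44.5/1.667 = 26.70 years.
Leg 3: β = 0.200; γ = 1/√(1 − 0.200²) = 1/√0.9600 = 1.021; τ_3 = 73.3/1.021 = 71.82 years.
Total: 25.60 + 26.70 + 71.82 years.

τ = 124 years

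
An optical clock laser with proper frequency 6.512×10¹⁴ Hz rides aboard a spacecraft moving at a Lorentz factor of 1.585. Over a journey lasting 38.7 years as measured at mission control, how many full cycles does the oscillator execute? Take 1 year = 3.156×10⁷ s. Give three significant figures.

γ = 1.585
The oscillator's own cycle count is N = f × τ where τ is the proper time aboard the spacecraft. τ = Δt/γ = 38.7/1.585 = 24.42 years = 7.706×10⁸ s.
N = 6.512×10¹⁴ × 7.706×10⁸ = 5.018×10²³.

N = 5.02×10²³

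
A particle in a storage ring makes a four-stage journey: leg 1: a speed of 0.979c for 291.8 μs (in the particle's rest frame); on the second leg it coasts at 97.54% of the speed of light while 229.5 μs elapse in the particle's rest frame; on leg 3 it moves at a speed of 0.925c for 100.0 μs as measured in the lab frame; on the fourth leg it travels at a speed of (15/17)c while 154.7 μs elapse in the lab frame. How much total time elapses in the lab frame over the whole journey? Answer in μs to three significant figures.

Δt = 2730 μs

Leg 1: γ = 1/√(1 − 0.979²) = 1/√0.04156 = 4.905; Δt_1 = 4.905 × 291.8 = 1431 μs.
Leg 2: β = 0.9754; γ = 1/√(1 − 0.9754²) = 1/√0.04859 = 4.536; Δt_2 = 4.536 × 229.5 = 1041 μs.
Leg 3: 100.0 μs is already measured in the lab frame.
Leg 4: 154.7 μs is already measured in the lab frame.
Total: 1431 + 1041 + 100.0 + 154.7 μs.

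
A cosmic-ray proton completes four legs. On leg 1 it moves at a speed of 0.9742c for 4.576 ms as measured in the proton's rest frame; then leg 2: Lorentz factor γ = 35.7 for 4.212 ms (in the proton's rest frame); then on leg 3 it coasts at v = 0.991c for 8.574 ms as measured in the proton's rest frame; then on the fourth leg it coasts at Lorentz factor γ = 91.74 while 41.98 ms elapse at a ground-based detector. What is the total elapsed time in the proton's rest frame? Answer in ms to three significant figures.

Leg 1: 4.576 ms is already measured in the proton's rest frame.
Leg 2: 4.212 ms is already measured in the proton's rest frame.
Leg 3: 8.574 ms is already measured in the proton's rest frame.
Leg 4: γ = 91.74; τ_4 = 41.98/91.74 = 0.4576 ms.
Total: 4.576 + 4.212 + 8.574 + 0.4576 ms.

τ = 17.8 ms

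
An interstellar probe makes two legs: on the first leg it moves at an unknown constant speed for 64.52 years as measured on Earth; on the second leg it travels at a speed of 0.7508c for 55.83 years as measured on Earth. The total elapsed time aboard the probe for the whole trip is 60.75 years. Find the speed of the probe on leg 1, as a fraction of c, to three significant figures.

Leg 1: speed unknown; τ_1 = 64.52/γ_1.
Leg 2: γ = 1/√(1 − 0.7508²) = 1/√0.4363 = 1.514; τ_2 = 55.83/1.514 = 36.88 years.
Total proper time: τ_1 + 36.88 = 60.75, so τ_1 = 60.75 − 36.88 = 23.87 years.
γ_1 = 64.52/23.87 = 2.703; β = √(1 − 1/γ²) = √0.8631.

β = 0.929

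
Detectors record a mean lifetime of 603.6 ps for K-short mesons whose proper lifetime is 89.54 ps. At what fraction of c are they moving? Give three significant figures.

β = 0.989

γ = Δt/τ₀ = 603.6/89.54 = 6.741
β = √(1 − 1/γ²) = √(1 − 0.02201) = √0.9780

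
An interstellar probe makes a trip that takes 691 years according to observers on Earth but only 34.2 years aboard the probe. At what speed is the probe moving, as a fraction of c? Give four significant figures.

β = 0.9988

The proper time is measured aboard the probe (both events occur at the probe's location); Δt is measured on Earth. γ = Δt/τ = 691/34.2 = 20.20.
β = √(1 − 1/γ²) = √(1 − 0.002450) = √0.9976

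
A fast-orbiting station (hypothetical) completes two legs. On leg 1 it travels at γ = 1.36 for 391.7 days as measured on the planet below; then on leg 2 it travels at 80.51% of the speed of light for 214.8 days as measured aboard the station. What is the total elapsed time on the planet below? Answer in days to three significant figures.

Δt = 754 days

Leg 1: 391.7 days is already measured on the planet below.
Leg 2: β = 0.8051; γ = 1/√(1 − 0.8051²) = 1/√0.3518 = 1.686; Δt_2 = 1.686 × 214.8 = 362.1 days.
Total: 391.7 + 362.1 days.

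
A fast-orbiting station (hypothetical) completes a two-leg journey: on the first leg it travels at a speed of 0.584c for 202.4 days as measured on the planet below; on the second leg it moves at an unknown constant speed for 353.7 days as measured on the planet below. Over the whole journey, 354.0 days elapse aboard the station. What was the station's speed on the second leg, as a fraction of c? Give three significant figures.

β = 0.844

Leg 1: γ = 1/√(1 − 0.584²) = 1/√0.6589 = 1.232; τ_1 = 202.4/1.232 = 164.3 days.
Leg 2: speed unknown; τ_2 = 353.7/γ_2.
Total proper time: 164.3 + τ_2 = 354.0, so τ_2 = 354.0 − 164.3 = 189.7 days.
γ_2 = 353.7/189.7 = 1.865; β = √(1 − 1/γ²) = √0.7123.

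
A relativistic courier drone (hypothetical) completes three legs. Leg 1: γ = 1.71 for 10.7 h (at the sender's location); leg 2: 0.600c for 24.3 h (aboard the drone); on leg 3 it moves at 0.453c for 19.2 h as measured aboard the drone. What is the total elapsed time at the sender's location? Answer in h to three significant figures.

Δt = 62.6 h

Leg 1: 10.7 h is already measured at the sender's location.
Leg 2: γ = 1/√(1 − 0.600²) = 5/4 = 1.250; Δt_2 = 1.250 × 24.3 = 30.38 h.
Leg 3: γ = 1/√(1 − 0.453²) = 1/√0.7948 = 1.122; Δt_3 = 1.122 × 19.2 = 21.54 h.
Total: 10.70 + 30.38 + 21.54 h.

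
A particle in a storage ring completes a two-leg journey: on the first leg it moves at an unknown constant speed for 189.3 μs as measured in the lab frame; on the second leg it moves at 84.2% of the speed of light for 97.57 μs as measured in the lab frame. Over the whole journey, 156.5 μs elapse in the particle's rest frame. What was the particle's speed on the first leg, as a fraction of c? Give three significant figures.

β = 0.836

Leg 1: speed unknown; τ_1 = 189.3/γ_1.
Leg 2: β = 0.842; γ = 1/√(1 − 0.842²) = 1/√0.2910 = 1.854; τ_2 = 97.57/1.854 = 52.64 μs.
Total proper time: τ_1 + 52.64 = 156.5, so τ_1 = 156.5 − 52.64 = 103.9 μs.
γ_1 = 189.3/103.9 = 1.823; β = √(1 − 1/γ²) = √0.6990.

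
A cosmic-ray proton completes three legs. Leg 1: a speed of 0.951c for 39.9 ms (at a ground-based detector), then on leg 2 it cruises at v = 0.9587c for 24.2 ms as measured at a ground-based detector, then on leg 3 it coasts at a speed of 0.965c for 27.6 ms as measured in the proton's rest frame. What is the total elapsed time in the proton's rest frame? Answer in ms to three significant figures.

τ = 46.8 ms

Leg 1: γ = 1/√(1 − 0.951²) = 1/√0.09560 = 3.234; τ_1 = 39.9/3.234 = 12.34 ms.
Leg 2: γ = 1/√(1 − 0.9587²) = 1/√0.08089 = 3.516; τ_2 = 24.2/3.516 = 6.883 ms.
Leg 3: 27.6 ms is already measured in the proton's rest frame.
Total: 12.34 + 6.883 + 27.60 ms.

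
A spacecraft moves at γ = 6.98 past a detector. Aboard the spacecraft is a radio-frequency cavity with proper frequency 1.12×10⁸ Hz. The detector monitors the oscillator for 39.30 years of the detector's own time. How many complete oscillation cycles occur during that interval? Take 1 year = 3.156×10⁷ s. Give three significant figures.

γ = 6.98
During 39.30 years of lab time, the oscillator's proper time advances by τ = Δt/γ = 39.30/6.980 = 5.630 years = 1.777×10⁸ s.
N = f × τ = 1.12×10⁸ × 1.777×10⁸ = 1.990×10¹⁶.

N = 1.99×10¹⁶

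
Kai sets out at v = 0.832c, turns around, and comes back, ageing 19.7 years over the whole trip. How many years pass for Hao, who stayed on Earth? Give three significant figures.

γ = 1/√(1 − 0.832²) = 1/√0.3078 = 1.803
Earth-frame duration is the dilated interval: Δt = γτ = 1.803 × 19.7 years.

Δt = 35.5 years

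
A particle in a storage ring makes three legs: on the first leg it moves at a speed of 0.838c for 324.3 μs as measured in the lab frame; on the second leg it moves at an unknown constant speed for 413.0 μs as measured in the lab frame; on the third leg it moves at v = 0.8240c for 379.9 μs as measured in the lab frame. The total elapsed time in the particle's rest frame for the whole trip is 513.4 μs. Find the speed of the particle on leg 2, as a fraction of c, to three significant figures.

β = 0.956

Leg 1: γ = 1/√(1 − 0.838²) = 1/√0.2978 = 1.833; τ_1 = 324.3/1.833 = 177.0 μs.
Leg 2: speed unknown; τ_2 = 413.0/γ_2.
Leg 3: γ = 1/√(1 − 0.8240²) = 1/√0.3210 = 1.765; τ_3 = 379.9/1.765 = 215.2 μs.
Total proper time: 177.0 + τ_2 + 215.2 = 513.4, so τ_2 = 513.4 − 392.2 = 121.2 μs.
γ_2 = 413.0/121.2 = 3.408; β = √(1 − 1/γ²) = √0.9139.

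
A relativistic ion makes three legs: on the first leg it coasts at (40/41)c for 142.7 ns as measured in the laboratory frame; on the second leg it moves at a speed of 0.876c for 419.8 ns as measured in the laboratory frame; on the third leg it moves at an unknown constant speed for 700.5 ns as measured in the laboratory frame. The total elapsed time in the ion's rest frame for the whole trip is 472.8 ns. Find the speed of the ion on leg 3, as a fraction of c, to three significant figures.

β = 0.940

Leg 1: γ = 1/√(1 − (40/41)²) = 41/9 ≈ 4.556; τ_1 = 142.7/4.556 = 31.32 ns.
Leg 2: γ = 1/√(1 − 0.876²) = 1/√0.2326 = 2.073; τ_2 = 419.8/2.073 = 202.5 ns.
Leg 3: speed unknown; τ_3 = 700.5/γ_3.
Total proper time: 31.32 + 202.5 + τ_3 = 472.8, so τ_3 = 472.8 − 233.8 = 239.0 ns.
γ_3 = 700.5/239.0 = 2.931; β = √(1 − 1/γ²) = √0.8836.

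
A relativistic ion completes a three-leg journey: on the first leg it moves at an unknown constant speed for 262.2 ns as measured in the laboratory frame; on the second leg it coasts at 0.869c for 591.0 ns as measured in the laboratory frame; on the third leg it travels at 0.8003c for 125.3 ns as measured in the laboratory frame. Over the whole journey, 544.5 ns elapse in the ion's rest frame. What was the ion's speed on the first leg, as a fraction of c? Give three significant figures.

Leg 1: speed unknown; τ_1 = 262.2/γ_1.
Leg 2: γ = 1/√(1 − 0.869²) = 1/√0.2448 = 2.021; τ_2 = 591.0/2.021 = 292.4 ns.
Leg 3: γ = 1/√(1 − 0.8003²) = 1/√0.3595 = 1.668; τ_3 = 125.3/1.668 = 75.13 ns.
Total proper time: τ_1 + 292.4 + 75.13 = 544.5, so τ_1 = 544.5 − 367.6 = 176.9 ns.
γ_1 = 262.2/176.9 = 1.482; β = √(1 − 1/γ²) = √0.5446.

β = 0.738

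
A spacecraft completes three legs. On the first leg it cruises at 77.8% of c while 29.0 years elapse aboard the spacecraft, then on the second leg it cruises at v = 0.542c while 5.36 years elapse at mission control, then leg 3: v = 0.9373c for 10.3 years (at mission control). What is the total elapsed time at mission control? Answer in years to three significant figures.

Leg 1: β = 0.778; γ = 1/√(1 − 0.778²) = 1/√0.3947 = 1.592; Δt_1 = 1.592 × 29.0 = 46.16 years.
Leg 2: 5.36 years is already measured at mission control.
Leg 3: 10.3 years is already measured at mission control.
Total: 46.16 + 5.360 + 10.30 years.

Δt = 61.8 years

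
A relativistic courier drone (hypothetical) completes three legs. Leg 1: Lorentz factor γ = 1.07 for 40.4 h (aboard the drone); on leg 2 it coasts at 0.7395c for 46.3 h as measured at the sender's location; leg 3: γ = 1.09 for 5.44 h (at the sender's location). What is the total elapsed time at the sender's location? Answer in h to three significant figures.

Leg 1: γ = 1.07; Δt_1 = 1.070 × 40.4 = 43.23 h.
Leg 2: 46.3 h is already measured at the sender's location.
Leg 3: 5.44 h is already measured at the sender's location.
Total: 43.23 + 46.30 + 5.440 h.

Δt = 95.0 h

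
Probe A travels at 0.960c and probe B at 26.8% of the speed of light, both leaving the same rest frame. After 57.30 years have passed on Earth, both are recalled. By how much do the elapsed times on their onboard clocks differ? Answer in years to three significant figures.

|τ_A − τ_B| = 39.2 years

A: γ = 1/√(1 − 0.960²) = 25/7 ≈ 3.571; τ_A = 57.30/3.571 = 16.04 years.
B: β = 0.268; γ = 1/√(1 − 0.268²) = 1/√0.9282 = 1.038; τ_B = 57.30/1.038 = 55.20 years.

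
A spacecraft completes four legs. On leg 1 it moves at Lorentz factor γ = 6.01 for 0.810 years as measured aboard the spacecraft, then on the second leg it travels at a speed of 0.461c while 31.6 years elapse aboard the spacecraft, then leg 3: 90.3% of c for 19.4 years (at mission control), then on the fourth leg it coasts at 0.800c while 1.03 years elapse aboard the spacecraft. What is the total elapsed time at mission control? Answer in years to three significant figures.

Leg 1: γ = 6.01; Δt_1 = 6.010 × 0.810 = 4.868 years.
Leg 2: γ = 1/√(1 − 0.461²) = 1/√0.7875 = 1.127; Δt_2 = 1.127 × 31.6 = 35.61 years.
Leg 3: 19.4 years is already measured at mission control.
Leg 4: γ = 1/√(1 − 0.800²) = 5/3 ≈ 1.667; Δt_4 = 1.667 × 1.03 = 1.717 years.
Total: 4.868 + 35.61 + 19.40 + 1.717 years.

Δt = 61.6 years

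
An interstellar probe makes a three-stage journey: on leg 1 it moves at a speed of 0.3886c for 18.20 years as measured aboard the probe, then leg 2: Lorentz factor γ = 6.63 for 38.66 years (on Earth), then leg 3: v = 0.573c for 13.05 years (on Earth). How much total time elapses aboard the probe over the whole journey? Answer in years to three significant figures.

Leg 1: 18.20 years is already measured aboard the probe.
Leg 2: γ = 6.63; τ_2 = 38.66/6.630 = 5.831 years.
Leg 3: γ = 1/√(1 − 0.573²) = 1/√0.6717 = 1.220; τ_3 = 13.05/1.220 = 10.70 years.
Total: 18.20 + 5.831 + 10.70 years.

τ = 34.7 years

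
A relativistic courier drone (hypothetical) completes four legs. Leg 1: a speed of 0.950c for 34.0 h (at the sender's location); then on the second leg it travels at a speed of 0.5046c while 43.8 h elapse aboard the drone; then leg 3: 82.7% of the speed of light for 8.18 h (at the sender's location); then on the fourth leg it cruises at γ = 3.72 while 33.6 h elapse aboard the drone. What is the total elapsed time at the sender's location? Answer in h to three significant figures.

Leg 1: 34.0 h is already measured at the sender's location.
Leg 2: γ = 1/√(1 − 0.5046²) = 1/√0.7454 = 1.158; Δt_2 = 1.158 × 43.8 = 50.73 h.
Leg 3: 8.18 h is already measured at the sender's location.
Leg 4: γ = 3.72; Δt_4 = 3.720 × 33.6 = 125.0 h.
Total: 34.00 + 50.73 + 8.180 + 125.0 h.

Δt = 218 h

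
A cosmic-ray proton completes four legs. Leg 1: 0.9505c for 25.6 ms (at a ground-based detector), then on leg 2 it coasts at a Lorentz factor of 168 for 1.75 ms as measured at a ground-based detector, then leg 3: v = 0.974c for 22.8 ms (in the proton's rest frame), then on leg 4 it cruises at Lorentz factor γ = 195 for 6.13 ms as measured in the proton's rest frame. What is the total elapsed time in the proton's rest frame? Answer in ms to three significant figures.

τ = 36.9 ms

Leg 1: γ = 1/√(1 − 0.9505²) = 1/√0.09655 = 3.218; τ_1 = 25.6/3.218 = 7.955 ms.
Leg 2: γ = 168; τ_2 = 1.75/168.0 = 0.01042 ms.
Leg 3: 22.8 ms is already measured in the proton's rest frame.
Leg 4: 6.13 ms is already measured in the proton's rest frame.
Total: 7.955 + 0.01042 + 22.80 + 6.130 ms.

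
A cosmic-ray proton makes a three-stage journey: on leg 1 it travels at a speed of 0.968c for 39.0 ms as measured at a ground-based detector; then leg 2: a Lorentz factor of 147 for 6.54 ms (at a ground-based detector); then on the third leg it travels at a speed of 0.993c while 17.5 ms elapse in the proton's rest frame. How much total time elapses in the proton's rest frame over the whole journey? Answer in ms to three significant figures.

τ = 27.3 ms

Leg 1: γ = 1/√(1 − 0.968²) = 1/√0.06298 = 3.985; τ_1 = 39.0/3.985 = 9.787 ms.
Leg 2: γ = 147; τ_2 = 6.54/147.0 = 0.04449 ms.
Leg 3: 17.5 ms is already measured in the proton's rest frame.
Total: 9.787 + 0.04449 + 17.50 ms.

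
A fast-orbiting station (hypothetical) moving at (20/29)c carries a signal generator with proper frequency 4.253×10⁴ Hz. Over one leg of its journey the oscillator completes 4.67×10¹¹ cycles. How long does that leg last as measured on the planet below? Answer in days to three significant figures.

γ = 1/√(1 − (20/29)²) = 29/21 ≈ 1.381
Proper time for N cycles: τ = N/f = 4.67×10¹¹/(4.253×10⁴) = 1.098×10⁷ s = 127.1 days.
Lab-frame duration Δt = γτ = 1.381 × 127.1 = 175.5 days.

Δt = 176 days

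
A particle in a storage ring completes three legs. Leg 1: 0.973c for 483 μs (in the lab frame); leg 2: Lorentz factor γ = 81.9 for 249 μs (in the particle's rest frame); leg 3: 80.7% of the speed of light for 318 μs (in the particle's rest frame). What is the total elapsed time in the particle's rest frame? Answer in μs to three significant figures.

Leg 1: γ = 1/√(1 − 0.973²) = 1/√0.05327 = 4.333; τ_1 = 483/4.333 = 111.5 μs.
Leg 2: 249 μs is already measured in the particle's rest frame.
Leg 3: 318 μs is already measured in the particle's rest frame.
Total: 111.5 + 249.0 + 318.0 μs.

τ = 678 μs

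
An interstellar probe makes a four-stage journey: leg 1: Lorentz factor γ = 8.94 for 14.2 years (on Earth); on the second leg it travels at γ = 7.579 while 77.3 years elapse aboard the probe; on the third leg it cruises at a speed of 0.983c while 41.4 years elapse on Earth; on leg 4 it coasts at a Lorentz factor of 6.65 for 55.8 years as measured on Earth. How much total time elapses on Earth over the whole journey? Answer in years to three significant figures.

Leg 1: 14.2 years is already measured on Earth.
Leg 2: γ = 7.579; Δt_2 = 7.579 × 77.3 = 585.9 years.
Leg 3: 41.4 years is already measured on Earth.
Leg 4: 55.8 years is already measured on Earth.
Total: 14.20 + 585.9 + 41.40 + 55.80 years.

Δt = 697 years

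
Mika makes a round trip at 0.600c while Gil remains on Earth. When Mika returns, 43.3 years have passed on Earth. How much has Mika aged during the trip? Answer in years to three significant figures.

τ = 34.6 years

γ = 1/√(1 − 0.600²) = 5/4 = 1.250
Mika's clock measures proper time along the trip: τ = Δt/γ = 43.3/1.250 years.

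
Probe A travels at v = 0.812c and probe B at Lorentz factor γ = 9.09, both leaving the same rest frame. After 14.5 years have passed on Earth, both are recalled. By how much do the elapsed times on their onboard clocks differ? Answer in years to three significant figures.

A: γ = 1/√(1 − 0.812²) = 1/√0.3407 = 1.713; τ_A = 14.5/1.713 = 8.463 years.
B: γ = 9.09; τ_B = 14.5/9.090 = 1.595 years.

|τ_A − τ_B| = 6.87 years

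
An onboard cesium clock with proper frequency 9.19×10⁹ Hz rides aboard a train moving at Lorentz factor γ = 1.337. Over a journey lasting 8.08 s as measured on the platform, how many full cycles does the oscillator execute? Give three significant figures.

γ = 1.337
The oscillator's own cycle count is N = f × τ where τ is the proper time on the train. τ = Δt/γ = 8.08/1.337 = 6.043 s = 6.043×10⁰ s.
N = 9.19×10⁹ × 6.043×10⁰ = 5.554×10¹⁰.

N = 5.55×10¹⁰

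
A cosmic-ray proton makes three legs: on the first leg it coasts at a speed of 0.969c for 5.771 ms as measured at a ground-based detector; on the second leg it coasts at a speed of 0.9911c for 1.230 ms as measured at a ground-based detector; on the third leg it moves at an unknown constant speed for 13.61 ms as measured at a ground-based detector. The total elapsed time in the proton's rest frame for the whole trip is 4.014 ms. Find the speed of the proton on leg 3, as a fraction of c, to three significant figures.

β = 0.984

Leg 1: γ = 1/√(1 − 0.969²) = 1/√0.06104 = 4.048; τ_1 = 5.771/4.048 = 1.426 ms.
Leg 2: γ = 1/√(1 − 0.9911²) = 1/√0.01772 = 7.512; τ_2 = 1.230/7.512 = 0.1637 ms.
Leg 3: speed unknown; τ_3 = 13.61/γ_3.
Total proper time: 1.426 + 0.1637 + τ_3 = 4.014, so τ_3 = 4.014 − 1.590 = 2.424 ms.
γ_3 = 13.61/2.424 = 5.614; β = √(1 − 1/γ²) = √0.9683.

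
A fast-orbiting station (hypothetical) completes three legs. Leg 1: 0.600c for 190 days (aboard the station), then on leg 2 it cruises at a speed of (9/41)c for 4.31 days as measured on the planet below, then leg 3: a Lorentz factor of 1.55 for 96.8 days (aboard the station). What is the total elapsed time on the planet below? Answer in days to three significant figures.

Δt = 392 days

Leg 1: γ = 1/√(1 − 0.600²) = 5/4 = 1.250; Δt_1 = 1.250 × 190 = 237.5 days.
Leg 2: 4.31 days is already measured on the planet below.
Leg 3: γ = 1.55; Δt_3 = 1.550 × 96.8 = 150.0 days.
Total: 237.5 + 4.310 + 150.0 days.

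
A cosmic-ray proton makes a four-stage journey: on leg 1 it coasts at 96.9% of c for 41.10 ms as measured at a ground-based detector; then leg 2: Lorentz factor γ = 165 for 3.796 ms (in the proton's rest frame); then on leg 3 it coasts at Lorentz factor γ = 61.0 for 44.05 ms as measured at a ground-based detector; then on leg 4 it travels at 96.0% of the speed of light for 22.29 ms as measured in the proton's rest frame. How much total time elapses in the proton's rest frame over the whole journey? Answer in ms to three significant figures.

Leg 1: β = 0.969; γ = 1/√(1 − 0.969²) = 1/√0.06104 = 4.048; τ_1 = 41.10/4.048 = 10.15 ms.
Leg 2: 3.796 ms is already measured in the proton's rest frame.
Leg 3: γ = 61.0; τ_3 = 44.05/61.00 = 0.7221 ms.
Leg 4: 22.29 ms is already measured in the proton's rest frame.
Total: 10.15 + 3.796 + 0.7221 + 22.29 ms.

τ = 37.0 ms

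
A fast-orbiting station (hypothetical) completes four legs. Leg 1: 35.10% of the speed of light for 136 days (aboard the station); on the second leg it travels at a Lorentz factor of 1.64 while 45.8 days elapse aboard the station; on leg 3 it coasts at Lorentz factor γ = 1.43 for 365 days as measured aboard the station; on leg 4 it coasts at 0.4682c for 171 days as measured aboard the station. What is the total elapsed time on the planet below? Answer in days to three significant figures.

Δt = 936 days

Leg 1: β = 0.3510; γ = 1/√(1 − 0.3510²) = 1/√0.8768 = 1.068; Δt_1 = 1.068 × 136 = 145.2 days.
Leg 2: γ = 1.64; Δt_2 = 1.640 × 45.8 = 75.11 days.
Leg 3: γ = 1.43; Δt_3 = 1.430 × 365 = 521.9 days.
Leg 4: γ = 1/√(1 − 0.4682²) = 1/√0.7808 = 1.132; Δt_4 = 1.132 × 171 = 193.5 days.
Total: 145.2 + 75.11 + 521.9 + 193.5 days.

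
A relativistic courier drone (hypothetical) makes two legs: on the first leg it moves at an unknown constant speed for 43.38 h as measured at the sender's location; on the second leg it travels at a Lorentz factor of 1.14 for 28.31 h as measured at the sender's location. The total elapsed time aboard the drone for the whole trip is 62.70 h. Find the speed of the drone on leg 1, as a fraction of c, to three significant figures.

β = 0.488

Leg 1: speed unknown; τ_1 = 43.38/γ_1.
Leg 2: γ = 1.14; τ_2 = 28.31/1.140 = 24.83 h.
Total proper time: τ_1 + 24.83 = 62.70, so τ_1 = 62.70 − 24.83 = 37.87 h.
γ_1 = 43.38/37.87 = 1.146; β = √(1 − 1/γ²) = √0.2380.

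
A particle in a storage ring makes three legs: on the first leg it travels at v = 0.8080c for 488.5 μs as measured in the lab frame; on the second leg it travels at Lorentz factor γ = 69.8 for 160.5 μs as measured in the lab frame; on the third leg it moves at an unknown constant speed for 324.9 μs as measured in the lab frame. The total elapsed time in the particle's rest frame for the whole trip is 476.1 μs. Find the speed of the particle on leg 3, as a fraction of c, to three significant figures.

Leg 1: γ = 1/√(1 − 0.8080²) = 1/√0.3471 = 1.697; τ_1 = 488.5/1.697 = 287.8 μs.
Leg 2: γ = 69.8; τ_2 = 160.5/69.80 = 2.299 μs.
Leg 3: speed unknown; τ_3 = 324.9/γ_3.
Total proper time: 287.8 + 2.299 + τ_3 = 476.1, so τ_3 = 476.1 − 290.1 = 186.0 μs.
γ_3 = 324.9/186.0 = 1.747; β = √(1 − 1/γ²) = √0.6723.

β = 0.820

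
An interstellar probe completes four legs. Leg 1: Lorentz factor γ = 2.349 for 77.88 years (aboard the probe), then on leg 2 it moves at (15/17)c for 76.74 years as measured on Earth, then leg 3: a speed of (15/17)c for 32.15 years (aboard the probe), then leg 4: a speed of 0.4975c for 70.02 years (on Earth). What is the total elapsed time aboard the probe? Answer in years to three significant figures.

Leg 1: 77.88 years is already measured aboard the probe.
Leg 2: γ = 1/√(1 − (15/17)²) = 17/8 = 2.125; τ_2 = 76.74/2.125 = 36.11 years.
Leg 3: 32.15 years is already measured aboard the probe.
Leg 4: γ = 1/√(1 − 0.4975²) = 1/√0.7525 = 1.153; τ_4 = 70.02/1.153 = 60.74 years.
Total: 77.88 + 36.11 + 32.15 + 60.74 years.

τ = 207 years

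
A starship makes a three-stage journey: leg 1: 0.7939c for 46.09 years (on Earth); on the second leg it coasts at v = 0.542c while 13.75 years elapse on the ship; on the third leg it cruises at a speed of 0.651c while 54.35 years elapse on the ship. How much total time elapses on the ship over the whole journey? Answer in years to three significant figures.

τ = 96.1 years

Leg 1: γ = 1/√(1 − 0.7939²) = 1/√0.3697 = 1.645; τ_1 = 46.09/1.645 = 28.02 years.
Leg 2: 13.75 years is already measured on the ship.
Leg 3: 54.35 years is already measured on the ship.
Total: 28.02 + 13.75 + 54.35 years.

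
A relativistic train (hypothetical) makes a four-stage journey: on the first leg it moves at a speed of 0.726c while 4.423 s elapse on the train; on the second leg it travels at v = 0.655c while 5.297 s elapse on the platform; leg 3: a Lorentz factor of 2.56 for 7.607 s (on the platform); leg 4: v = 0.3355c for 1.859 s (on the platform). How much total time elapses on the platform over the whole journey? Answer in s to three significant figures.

Δt = 21.2 s

Leg 1: γ = 1/√(1 − 0.726²) = 1/√0.4729 = 1.454; Δt_1 = 1.454 × 4.423 = 6.432 s.
Leg 2: 5.297 s is already measured on the platform.
Leg 3: 7.607 s is already measured on the platform.
Leg 4: 1.859 s is already measured on the platform.
Total: 6.432 + 5.297 + 7.607 + 1.859 s.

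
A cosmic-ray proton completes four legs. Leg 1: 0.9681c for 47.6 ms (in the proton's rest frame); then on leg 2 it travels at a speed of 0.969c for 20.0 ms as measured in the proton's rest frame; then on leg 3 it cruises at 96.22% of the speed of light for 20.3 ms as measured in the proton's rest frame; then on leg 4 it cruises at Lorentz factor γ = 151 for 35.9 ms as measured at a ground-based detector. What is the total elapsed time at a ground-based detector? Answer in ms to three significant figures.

Δt = 381 ms

Leg 1: γ = 1/√(1 − 0.9681²) = 1/√0.06278 = 3.991; Δt_1 = 3.991 × 47.6 = 190.0 ms.
Leg 2: γ = 1/√(1 − 0.969²) = 1/√0.06104 = 4.048; Δt_2 = 4.048 × 20.0 = 80.95 ms.
Leg 3: β = 0.9622; γ = 1/√(1 − 0.9622²) = 1/√0.07417 = 3.672; Δt_3 = 3.672 × 20.3 = 74.54 ms.
Leg 4: 35.9 ms is already measured at a ground-based detector.
Total: 190.0 + 80.95 + 74.54 + 35.90 ms.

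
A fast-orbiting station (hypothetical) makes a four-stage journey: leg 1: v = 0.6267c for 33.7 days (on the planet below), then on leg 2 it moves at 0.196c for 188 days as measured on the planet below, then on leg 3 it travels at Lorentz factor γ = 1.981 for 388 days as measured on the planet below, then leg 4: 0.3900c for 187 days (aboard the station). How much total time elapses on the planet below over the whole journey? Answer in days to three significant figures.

Δt = 813 days

Leg 1: 33.7 days is already measured on the planet below.
Leg 2: 188 days is already measured on the planet below.
Leg 3: 388 days is already measured on the planet below.
Leg 4: γ = 1/√(1 − 0.3900²) = 1/√0.8479 = 1.086; Δt_4 = 1.086 × 187 = 203.1 days.
Total: 33.70 + 188.0 + 388.0 + 203.1 days.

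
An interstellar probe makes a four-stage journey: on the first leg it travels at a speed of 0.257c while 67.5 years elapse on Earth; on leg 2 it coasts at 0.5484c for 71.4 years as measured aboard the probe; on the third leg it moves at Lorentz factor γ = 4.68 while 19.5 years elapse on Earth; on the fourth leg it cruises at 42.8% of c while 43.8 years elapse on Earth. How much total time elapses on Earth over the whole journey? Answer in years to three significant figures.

Leg 1: 67.5 years is already measured on Earth.
Leg 2: γ = 1/√(1 − 0.5484²) = 1/√0.6993 = 1.196; Δt_2 = 1.196 × 71.4 = 85.38 years.
Leg 3: 19.5 years is already measured on Earth.
Leg 4: 43.8 years is already measured on Earth.
Total: 67.50 + 85.38 + 19.50 + 43.80 years.

Δt = 216 years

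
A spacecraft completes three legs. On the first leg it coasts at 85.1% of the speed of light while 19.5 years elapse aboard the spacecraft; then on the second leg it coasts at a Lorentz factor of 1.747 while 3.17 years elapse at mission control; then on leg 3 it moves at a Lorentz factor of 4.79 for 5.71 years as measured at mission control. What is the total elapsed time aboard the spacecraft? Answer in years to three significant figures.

τ = 22.5 years

Leg 1: 19.5 years is already measured aboard the spacecraft.
Leg 2: γ = 1.747; τ_2 = 3.17/1.747 = 1.815 years.
Leg 3: γ = 4.79; τ_3 = 5.71/4.790 = 1.192 years.
Total: 19.50 + 1.815 + 1.192 years.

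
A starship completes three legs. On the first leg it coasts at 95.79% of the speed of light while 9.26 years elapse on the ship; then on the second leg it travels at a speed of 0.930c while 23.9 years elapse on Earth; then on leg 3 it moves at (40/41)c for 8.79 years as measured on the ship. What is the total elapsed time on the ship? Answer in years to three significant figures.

Leg 1: 9.26 years is already measured on the ship.
Leg 2: γ = 1/√(1 − 0.930²) = 1/√0.1351 = 2.721; τ_2 = 23.9/2.721 = 8.785 years.
Leg 3: 8.79 years is already measured on the ship.
Total: 9.260 + 8.785 + 8.790 years.

τ = 26.8 years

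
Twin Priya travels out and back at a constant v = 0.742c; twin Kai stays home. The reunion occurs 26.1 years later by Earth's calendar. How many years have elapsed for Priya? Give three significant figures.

τ = 17.5 years

γ = 1/√(1 − 0.742²) = 1/√0.4494 = 1.492
Priya's clock measures proper time along the trip: τ = Δt/γ = 26.1/1.492 years.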